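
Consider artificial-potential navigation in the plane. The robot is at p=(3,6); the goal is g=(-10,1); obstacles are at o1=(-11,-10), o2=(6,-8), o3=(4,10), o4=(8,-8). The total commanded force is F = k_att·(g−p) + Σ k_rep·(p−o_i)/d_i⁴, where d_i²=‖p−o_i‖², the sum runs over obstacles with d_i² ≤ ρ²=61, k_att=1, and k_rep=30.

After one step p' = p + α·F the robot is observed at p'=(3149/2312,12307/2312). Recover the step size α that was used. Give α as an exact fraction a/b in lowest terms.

F_att = 1·(g−p) = 1·(-13,-5) = (-13.0000,-5.0000)
o1: d²=452 > ρ²=61 → inactive
o2: d²=205 > ρ²=61 → inactive
o3: d²=17 ≤ ρ²=61; F_rep = 30·(-1,-4)/17² = (-0.1038,-0.4152)
o4: d²=221 > ρ²=61 → inactive
F = F_att + ΣF_rep = (-13.1038,-5.4152)
Δp = p'−p = (-1.6380,-0.6769); α = Δx/Fx = (-3787/2312) / (-3787/289) = 1/8
check: Δy/Fy = (-1565/2312) / (-1565/289) = 1/8 ✓

α = 1/8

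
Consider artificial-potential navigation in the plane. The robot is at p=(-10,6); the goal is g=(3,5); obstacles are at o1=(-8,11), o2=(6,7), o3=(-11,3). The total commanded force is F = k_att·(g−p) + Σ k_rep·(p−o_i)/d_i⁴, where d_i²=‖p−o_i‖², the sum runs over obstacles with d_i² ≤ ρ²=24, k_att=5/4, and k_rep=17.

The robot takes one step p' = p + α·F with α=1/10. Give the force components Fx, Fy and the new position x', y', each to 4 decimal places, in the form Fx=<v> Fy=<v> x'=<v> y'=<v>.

F_att = 5/4·(g−p) = 5/4·(13,-1) = (16.2500,-1.2500)
o1: d²=29 > ρ²=24 → inactive
o2: d²=257 > ρ²=24 → inactive
o3: d²=10 ≤ ρ²=24; F_rep = 17·(1,3)/10² = (0.1700,0.5100)
F = F_att + ΣF_rep = (16.4200,-0.7400)
p' = p + 1/10·F = (-8.3580,5.9260)

Fx=16.4200 Fy=-0.7400 x'=-8.3580 y'=5.9260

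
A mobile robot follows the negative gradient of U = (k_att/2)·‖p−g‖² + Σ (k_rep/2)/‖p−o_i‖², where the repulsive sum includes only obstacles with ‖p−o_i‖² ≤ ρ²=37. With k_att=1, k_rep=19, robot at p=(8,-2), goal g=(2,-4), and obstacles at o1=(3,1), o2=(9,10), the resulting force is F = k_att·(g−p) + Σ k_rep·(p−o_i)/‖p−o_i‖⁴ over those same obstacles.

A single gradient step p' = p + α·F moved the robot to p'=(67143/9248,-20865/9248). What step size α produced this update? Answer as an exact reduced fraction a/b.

F_att = 1·(g−p) = 1·(-6,-2) = (-6.0000,-2.0000)
o1: d²=34 ≤ ρ²=37; F_rep = 19·(5,-3)/34² = (0.0822,-0.0493)
o2: d²=145 > ρ²=37 → inactive
F = F_att + ΣF_rep = (-5.9178,-2.0493)
Δp = p'−p = (-0.7397,-0.2562); α = Δx/Fx = (-6841/9248) / (-6841/1156) = 1/8
check: Δy/Fy = (-2369/9248) / (-2369/1156) = 1/8 ✓

α = 1/8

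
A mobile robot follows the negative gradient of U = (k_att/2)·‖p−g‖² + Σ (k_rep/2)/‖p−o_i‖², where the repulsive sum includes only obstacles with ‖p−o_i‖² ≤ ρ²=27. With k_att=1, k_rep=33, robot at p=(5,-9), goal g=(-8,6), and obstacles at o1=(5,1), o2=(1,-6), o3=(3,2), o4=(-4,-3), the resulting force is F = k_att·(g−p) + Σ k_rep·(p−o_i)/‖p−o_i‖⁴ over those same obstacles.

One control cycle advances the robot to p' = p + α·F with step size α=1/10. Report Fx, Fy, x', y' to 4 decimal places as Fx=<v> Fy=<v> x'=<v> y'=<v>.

F_att = 1·(g−p) = 1·(-13,15) = (-13.0000,15.0000)
o1: d²=100 > ρ²=27 → inactive
o2: d²=25 ≤ ρ²=27; F_rep = 33·(4,-3)/25² = (0.2112,-0.1584)
o3: d²=125 > ρ²=27 → inactive
o4: d²=117 > ρ²=27 → inactive
F = F_att + ΣF_rep = (-12.7888,14.8416)
p' = p + 1/10·F = (3.7211,-7.5158)

Fx=-12.7888 Fy=14.8416 x'=3.7211 y'=-7.5158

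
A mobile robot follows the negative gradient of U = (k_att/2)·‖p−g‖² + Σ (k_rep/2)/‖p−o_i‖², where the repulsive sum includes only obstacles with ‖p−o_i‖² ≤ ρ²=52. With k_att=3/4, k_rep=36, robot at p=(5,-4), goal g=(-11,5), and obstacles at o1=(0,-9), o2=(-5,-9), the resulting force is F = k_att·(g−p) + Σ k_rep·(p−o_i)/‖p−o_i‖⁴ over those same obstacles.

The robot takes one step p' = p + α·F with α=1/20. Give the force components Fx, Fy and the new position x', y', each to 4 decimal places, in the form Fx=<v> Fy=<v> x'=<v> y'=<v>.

Fx=-11.9280 Fy=6.8220 x'=4.4036 y'=-3.6589

F_att = 3/4·(g−p) = 3/4·(-16,9) = (-12.0000,6.7500)
o1: d²=50 ≤ ρ²=52; F_rep = 36·(5,5)/50² = (0.0720,0.0720)
o2: d²=125 > ρ²=52 → inactive
F = F_att + ΣF_rep = (-11.9280,6.8220)
p' = p + 1/20·F = (4.4036,-3.6589)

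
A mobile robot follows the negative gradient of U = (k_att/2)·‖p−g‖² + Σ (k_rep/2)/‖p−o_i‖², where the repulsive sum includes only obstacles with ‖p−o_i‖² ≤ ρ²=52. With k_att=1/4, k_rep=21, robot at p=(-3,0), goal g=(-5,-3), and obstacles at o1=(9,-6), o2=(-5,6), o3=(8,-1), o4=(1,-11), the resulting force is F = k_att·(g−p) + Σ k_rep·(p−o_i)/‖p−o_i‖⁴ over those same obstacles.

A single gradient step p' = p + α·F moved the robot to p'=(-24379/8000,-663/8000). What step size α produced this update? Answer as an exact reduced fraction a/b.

α = 1/10

F_att = 1/4·(g−p) = 1/4·(-2,-3) = (-0.5000,-0.7500)
o1: d²=180 > ρ²=52 → inactive
o2: d²=40 ≤ ρ²=52; F_rep = 21·(2,-6)/40² = (0.0262,-0.0788)
o3: d²=122 > ρ²=52 → inactive
o4: d²=137 > ρ²=52 → inactive
F = F_att + ΣF_rep = (-0.4738,-0.8287)
Δp = p'−p = (-0.0474,-0.0829); α = Δx/Fx = (-379/8000) / (-379/800) = 1/10
check: Δy/Fy = (-663/8000) / (-663/800) = 1/10 ✓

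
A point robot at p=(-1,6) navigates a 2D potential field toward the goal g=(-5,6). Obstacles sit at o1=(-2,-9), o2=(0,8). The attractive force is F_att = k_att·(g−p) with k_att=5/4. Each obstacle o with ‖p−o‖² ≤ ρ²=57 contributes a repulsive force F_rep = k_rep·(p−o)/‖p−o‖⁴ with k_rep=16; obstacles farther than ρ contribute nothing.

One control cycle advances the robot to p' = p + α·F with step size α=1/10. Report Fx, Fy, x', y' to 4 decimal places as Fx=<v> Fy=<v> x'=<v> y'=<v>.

F_att = 5/4·(g−p) = 5/4·(-4,0) = (-5.0000,0.0000)
o1: d²=226 > ρ²=57 → inactive
o2: d²=5 ≤ ρ²=57; F_rep = 16·(-1,-2)/5² = (-0.6400,-1.2800)
F = F_att + ΣF_rep = (-5.6400,-1.2800)
p' = p + 1/10·F = (-1.5640,5.8720)

Fx=-5.6400 Fy=-1.2800 x'=-1.5640 y'=5.8720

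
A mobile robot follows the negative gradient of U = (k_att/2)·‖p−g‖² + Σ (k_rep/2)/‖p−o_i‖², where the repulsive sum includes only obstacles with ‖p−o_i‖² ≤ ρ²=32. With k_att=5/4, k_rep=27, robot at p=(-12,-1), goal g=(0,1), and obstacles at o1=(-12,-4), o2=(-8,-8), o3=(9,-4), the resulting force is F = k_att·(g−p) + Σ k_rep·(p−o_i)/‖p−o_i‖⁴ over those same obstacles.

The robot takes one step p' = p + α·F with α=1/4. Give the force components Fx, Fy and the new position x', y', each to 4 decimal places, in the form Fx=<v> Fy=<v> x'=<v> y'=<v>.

F_att = 5/4·(g−p) = 5/4·(12,2) = (15.0000,2.5000)
o1: d²=9 ≤ ρ²=32; F_rep = 27·(0,3)/9² = (0.0000,1.0000)
o2: d²=65 > ρ²=32 → inactive
o3: d²=450 > ρ²=32 → inactive
F = F_att + ΣF_rep = (15.0000,3.5000)
p' = p + 1/4·F = (-8.2500,-0.1250)

Fx=15.0000 Fy=3.5000 x'=-8.2500 y'=-0.1250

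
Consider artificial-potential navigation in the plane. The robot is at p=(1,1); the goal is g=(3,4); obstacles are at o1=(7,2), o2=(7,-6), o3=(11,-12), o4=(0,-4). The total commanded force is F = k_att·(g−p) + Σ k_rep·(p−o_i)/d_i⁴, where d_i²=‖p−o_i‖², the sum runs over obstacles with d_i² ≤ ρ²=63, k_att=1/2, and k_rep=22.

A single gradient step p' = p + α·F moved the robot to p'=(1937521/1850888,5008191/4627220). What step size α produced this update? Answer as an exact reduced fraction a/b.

α = 1/20

F_att = 1/2·(g−p) = 1/2·(2,3) = (1.0000,1.5000)
o1: d²=37 ≤ ρ²=63; F_rep = 22·(-6,-1)/37² = (-0.0964,-0.0161)
o2: d²=85 > ρ²=63 → inactive
o3: d²=269 > ρ²=63 → inactive
o4: d²=26 ≤ ρ²=63; F_rep = 22·(1,5)/26² = (0.0325,0.1627)
F = F_att + ΣF_rep = (0.9361,1.6467)
Δp = p'−p = (0.0468,0.0823); α = Δx/Fx = (86633/1850888) / (433165/462722) = 1/20
check: Δy/Fy = (380971/4627220) / (380971/231361) = 1/20 ✓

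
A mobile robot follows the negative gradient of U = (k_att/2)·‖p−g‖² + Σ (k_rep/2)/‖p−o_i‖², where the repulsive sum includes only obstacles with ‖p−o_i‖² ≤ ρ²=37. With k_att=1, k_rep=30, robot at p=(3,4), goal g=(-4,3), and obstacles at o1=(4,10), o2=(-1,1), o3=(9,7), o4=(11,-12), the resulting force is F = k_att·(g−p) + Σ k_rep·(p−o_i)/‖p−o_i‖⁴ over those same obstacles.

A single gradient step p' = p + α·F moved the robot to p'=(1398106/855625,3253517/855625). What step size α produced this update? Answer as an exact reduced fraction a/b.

F_att = 1·(g−p) = 1·(-7,-1) = (-7.0000,-1.0000)
o1: d²=37 ≤ ρ²=37; F_rep = 30·(-1,-6)/37² = (-0.0219,-0.1315)
o2: d²=25 ≤ ρ²=37; F_rep = 30·(4,3)/25² = (0.1920,0.1440)
o3: d²=45 > ρ²=37 → inactive
o4: d²=320 > ρ²=37 → inactive
F = F_att + ΣF_rep = (-6.8299,-0.9875)
Δp = p'−p = (-1.3660,-0.1975); α = Δx/Fx = (-1168769/855625) / (-1168769/171125) = 1/5
check: Δy/Fy = (-168983/855625) / (-168983/171125) = 1/5 ✓

α = 1/5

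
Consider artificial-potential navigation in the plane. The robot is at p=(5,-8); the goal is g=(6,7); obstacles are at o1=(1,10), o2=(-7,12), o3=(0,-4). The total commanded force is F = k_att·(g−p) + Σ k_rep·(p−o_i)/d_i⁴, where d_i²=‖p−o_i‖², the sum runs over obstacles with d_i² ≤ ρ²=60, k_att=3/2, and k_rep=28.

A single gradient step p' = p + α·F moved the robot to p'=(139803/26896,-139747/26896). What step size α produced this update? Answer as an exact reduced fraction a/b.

α = 1/8

F_att = 3/2·(g−p) = 3/2·(1,15) = (1.5000,22.5000)
o1: d²=340 > ρ²=60 → inactive
o2: d²=544 > ρ²=60 → inactive
o3: d²=41 ≤ ρ²=60; F_rep = 28·(5,-4)/41² = (0.0833,-0.0666)
F = F_att + ΣF_rep = (1.5833,22.4334)
Δp = p'−p = (0.1979,2.8042); α = Δx/Fx = (5323/26896) / (5323/3362) = 1/8
check: Δy/Fy = (75421/26896) / (75421/3362) = 1/8 ✓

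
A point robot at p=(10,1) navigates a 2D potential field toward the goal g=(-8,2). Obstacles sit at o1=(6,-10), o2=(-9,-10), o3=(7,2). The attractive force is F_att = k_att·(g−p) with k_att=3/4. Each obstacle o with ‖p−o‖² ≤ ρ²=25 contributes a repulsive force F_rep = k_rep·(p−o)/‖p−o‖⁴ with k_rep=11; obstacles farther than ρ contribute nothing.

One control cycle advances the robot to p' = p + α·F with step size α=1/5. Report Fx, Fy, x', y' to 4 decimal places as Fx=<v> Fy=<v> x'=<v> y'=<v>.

Fx=-13.1700 Fy=0.6400 x'=7.3660 y'=1.1280

F_att = 3/4·(g−p) = 3/4·(-18,1) = (-13.5000,0.7500)
o1: d²=137 > ρ²=25 → inactive
o2: d²=482 > ρ²=25 → inactive
o3: d²=10 ≤ ρ²=25; F_rep = 11·(3,-1)/10² = (0.3300,-0.1100)
F = F_att + ΣF_rep = (-13.1700,0.6400)
p' = p + 1/5·F = (7.3660,1.1280)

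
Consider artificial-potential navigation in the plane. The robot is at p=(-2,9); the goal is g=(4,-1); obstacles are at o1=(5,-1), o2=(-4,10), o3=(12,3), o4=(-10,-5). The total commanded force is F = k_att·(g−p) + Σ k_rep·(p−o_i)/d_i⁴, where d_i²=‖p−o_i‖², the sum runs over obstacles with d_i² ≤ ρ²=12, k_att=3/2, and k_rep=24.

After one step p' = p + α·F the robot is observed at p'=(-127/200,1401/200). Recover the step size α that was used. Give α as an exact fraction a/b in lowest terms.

α = 1/8

F_att = 3/2·(g−p) = 3/2·(6,-10) = (9.0000,-15.0000)
o1: d²=149 > ρ²=12 → inactive
o2: d²=5 ≤ ρ²=12; F_rep = 24·(2,-1)/5² = (1.9200,-0.9600)
o3: d²=232 > ρ²=12 → inactive
o4: d²=260 > ρ²=12 → inactive
F = F_att + ΣF_rep = (10.9200,-15.9600)
Δp = p'−p = (1.3650,-1.9950); α = Δx/Fx = (273/200) / (273/25) = 1/8
check: Δy/Fy = (-399/200) / (-399/25) = 1/8 ✓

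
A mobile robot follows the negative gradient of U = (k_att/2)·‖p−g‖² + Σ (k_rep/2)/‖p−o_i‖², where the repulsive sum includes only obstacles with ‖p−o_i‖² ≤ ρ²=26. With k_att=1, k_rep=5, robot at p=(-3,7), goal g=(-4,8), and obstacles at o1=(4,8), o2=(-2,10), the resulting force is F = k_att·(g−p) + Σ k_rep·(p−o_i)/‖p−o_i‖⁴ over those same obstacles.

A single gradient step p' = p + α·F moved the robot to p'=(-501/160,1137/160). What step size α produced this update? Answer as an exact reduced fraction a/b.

α = 1/8

F_att = 1·(g−p) = 1·(-1,1) = (-1.0000,1.0000)
o1: d²=50 > ρ²=26 → inactive
o2: d²=10 ≤ ρ²=26; F_rep = 5·(-1,-3)/10² = (-0.0500,-0.1500)
F = F_att + ΣF_rep = (-1.0500,0.8500)
Δp = p'−p = (-0.1313,0.1062); α = Δx/Fx = (-21/160) / (-21/20) = 1/8
check: Δy/Fy = (17/160) / (17/20) = 1/8 ✓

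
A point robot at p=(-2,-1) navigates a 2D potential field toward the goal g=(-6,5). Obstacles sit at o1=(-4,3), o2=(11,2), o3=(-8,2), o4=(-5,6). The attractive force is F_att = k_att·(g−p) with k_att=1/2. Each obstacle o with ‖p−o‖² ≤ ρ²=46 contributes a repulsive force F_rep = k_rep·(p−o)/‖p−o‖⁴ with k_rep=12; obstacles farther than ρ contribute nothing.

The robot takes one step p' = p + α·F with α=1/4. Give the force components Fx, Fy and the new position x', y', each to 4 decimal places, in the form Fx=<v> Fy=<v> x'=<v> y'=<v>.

F_att = 1/2·(g−p) = 1/2·(-4,6) = (-2.0000,3.0000)
o1: d²=20 ≤ ρ²=46; F_rep = 12·(2,-4)/20² = (0.0600,-0.1200)
o2: d²=178 > ρ²=46 → inactive
o3: d²=45 ≤ ρ²=46; F_rep = 12·(6,-3)/45² = (0.0356,-0.0178)
o4: d²=58 > ρ²=46 → inactive
F = F_att + ΣF_rep = (-1.9044,2.8622)
p' = p + 1/4·F = (-2.4761,-0.2844)

Fx=-1.9044 Fy=2.8622 x'=-2.4761 y'=-0.2844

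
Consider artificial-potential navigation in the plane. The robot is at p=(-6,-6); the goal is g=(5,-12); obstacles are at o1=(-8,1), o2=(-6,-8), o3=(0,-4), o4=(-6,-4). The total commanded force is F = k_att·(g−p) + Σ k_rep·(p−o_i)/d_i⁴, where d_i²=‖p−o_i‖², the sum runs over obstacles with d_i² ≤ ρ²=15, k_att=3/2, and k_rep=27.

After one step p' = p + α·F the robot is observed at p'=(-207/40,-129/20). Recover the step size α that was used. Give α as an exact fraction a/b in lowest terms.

α = 1/20

F_att = 3/2·(g−p) = 3/2·(11,-6) = (16.5000,-9.0000)
o1: d²=53 > ρ²=15 → inactive
o2: d²=4 ≤ ρ²=15; F_rep = 27·(0,2)/4² = (0.0000,3.3750)
o3: d²=40 > ρ²=15 → inactive
o4: d²=4 ≤ ρ²=15; F_rep = 27·(0,-2)/4² = (0.0000,-3.3750)
F = F_att + ΣF_rep = (16.5000,-9.0000)
Δp = p'−p = (0.8250,-0.4500); α = Δx/Fx = (33/40) / (33/2) = 1/20
check: Δy/Fy = (-9/20) / (-9) = 1/20 ✓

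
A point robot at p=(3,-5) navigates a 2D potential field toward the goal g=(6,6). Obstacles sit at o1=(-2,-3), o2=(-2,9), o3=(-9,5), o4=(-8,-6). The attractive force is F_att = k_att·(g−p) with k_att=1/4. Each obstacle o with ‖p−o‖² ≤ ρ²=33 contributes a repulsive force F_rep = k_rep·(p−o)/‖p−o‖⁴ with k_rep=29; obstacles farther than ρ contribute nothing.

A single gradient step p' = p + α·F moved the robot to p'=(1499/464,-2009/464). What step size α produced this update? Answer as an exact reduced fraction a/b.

F_att = 1/4·(g−p) = 1/4·(3,11) = (0.7500,2.7500)
o1: d²=29 ≤ ρ²=33; F_rep = 29·(5,-2)/29² = (0.1724,-0.0690)
o2: d²=221 > ρ²=33 → inactive
o3: d²=244 > ρ²=33 → inactive
o4: d²=122 > ρ²=33 → inactive
F = F_att + ΣF_rep = (0.9224,2.6810)
Δp = p'−p = (0.2306,0.6703); α = Δx/Fx = (107/464) / (107/116) = 1/4
check: Δy/Fy = (311/464) / (311/116) = 1/4 ✓

α = 1/4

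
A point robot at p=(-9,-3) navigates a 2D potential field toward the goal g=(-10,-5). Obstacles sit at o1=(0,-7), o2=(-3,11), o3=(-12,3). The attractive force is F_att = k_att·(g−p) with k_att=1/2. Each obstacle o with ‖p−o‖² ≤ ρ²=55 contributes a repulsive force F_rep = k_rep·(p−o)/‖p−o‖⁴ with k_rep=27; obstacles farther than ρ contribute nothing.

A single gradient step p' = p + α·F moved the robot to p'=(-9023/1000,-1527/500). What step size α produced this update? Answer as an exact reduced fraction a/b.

F_att = 1/2·(g−p) = 1/2·(-1,-2) = (-0.5000,-1.0000)
o1: d²=97 > ρ²=55 → inactive
o2: d²=232 > ρ²=55 → inactive
o3: d²=45 ≤ ρ²=55; F_rep = 27·(3,-6)/45² = (0.0400,-0.0800)
F = F_att + ΣF_rep = (-0.4600,-1.0800)
Δp = p'−p = (-0.0230,-0.0540); α = Δx/Fx = (-23/1000) / (-23/50) = 1/20
check: Δy/Fy = (-27/500) / (-27/25) = 1/20 ✓

α = 1/20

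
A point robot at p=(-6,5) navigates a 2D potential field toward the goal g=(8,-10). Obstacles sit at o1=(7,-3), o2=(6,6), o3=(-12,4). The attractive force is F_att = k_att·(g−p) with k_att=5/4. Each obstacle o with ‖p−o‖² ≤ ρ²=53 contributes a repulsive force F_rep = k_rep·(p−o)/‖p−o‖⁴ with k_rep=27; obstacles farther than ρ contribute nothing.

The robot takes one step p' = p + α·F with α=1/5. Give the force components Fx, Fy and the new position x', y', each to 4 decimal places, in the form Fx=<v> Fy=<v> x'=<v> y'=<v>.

F_att = 5/4·(g−p) = 5/4·(14,-15) = (17.5000,-18.7500)
o1: d²=233 > ρ²=53 → inactive
o2: d²=145 > ρ²=53 → inactive
o3: d²=37 ≤ ρ²=53; F_rep = 27·(6,1)/37² = (0.1183,0.0197)
F = F_att + ΣF_rep = (17.6183,-18.7303)
p' = p + 1/5·F = (-2.4763,1.2539)

Fx=17.6183 Fy=-18.7303 x'=-2.4763 y'=1.2539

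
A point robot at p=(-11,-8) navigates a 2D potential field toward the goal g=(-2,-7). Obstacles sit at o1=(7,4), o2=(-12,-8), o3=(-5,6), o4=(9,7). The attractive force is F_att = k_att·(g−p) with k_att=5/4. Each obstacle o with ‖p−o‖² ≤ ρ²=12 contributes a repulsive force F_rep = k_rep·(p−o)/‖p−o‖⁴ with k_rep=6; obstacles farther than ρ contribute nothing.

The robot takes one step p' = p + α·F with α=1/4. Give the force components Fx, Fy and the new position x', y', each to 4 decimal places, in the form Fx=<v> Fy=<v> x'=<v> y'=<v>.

Fx=17.2500 Fy=1.2500 x'=-6.6875 y'=-7.6875

F_att = 5/4·(g−p) = 5/4·(9,1) = (11.2500,1.2500)
o1: d²=468 > ρ²=12 → inactive
o2: d²=1 ≤ ρ²=12; F_rep = 6·(1,0)/1² = (6.0000,0.0000)
o3: d²=232 > ρ²=12 → inactive
o4: d²=625 > ρ²=12 → inactive
F = F_att + ΣF_rep = (17.2500,1.2500)
p' = p + 1/4·F = (-6.6875,-7.6875)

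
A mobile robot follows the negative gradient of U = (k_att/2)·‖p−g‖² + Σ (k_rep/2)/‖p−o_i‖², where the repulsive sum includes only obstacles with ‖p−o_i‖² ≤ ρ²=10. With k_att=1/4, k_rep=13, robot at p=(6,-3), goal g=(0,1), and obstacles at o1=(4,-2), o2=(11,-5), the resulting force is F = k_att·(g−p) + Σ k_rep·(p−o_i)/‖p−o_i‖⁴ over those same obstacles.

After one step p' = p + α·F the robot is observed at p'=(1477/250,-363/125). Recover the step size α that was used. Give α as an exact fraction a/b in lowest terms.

F_att = 1/4·(g−p) = 1/4·(-6,4) = (-1.5000,1.0000)
o1: d²=5 ≤ ρ²=10; F_rep = 13·(2,-1)/5² = (1.0400,-0.5200)
o2: d²=29 > ρ²=10 → inactive
F = F_att + ΣF_rep = (-0.4600,0.4800)
Δp = p'−p = (-0.0920,0.0960); α = Δx/Fx = (-23/250) / (-23/50) = 1/5
check: Δy/Fy = (12/125) / (12/25) = 1/5 ✓

α = 1/5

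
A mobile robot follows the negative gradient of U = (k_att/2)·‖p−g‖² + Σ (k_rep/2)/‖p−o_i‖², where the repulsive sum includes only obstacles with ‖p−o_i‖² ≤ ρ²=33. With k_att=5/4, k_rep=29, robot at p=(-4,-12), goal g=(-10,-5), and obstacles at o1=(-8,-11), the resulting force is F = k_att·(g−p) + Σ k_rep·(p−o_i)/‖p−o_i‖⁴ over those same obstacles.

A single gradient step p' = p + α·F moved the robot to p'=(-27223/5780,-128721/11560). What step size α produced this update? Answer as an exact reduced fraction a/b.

α = 1/10

F_att = 5/4·(g−p) = 5/4·(-6,7) = (-7.5000,8.7500)
o1: d²=17 ≤ ρ²=33; F_rep = 29·(4,-1)/17² = (0.4014,-0.1003)
F = F_att + ΣF_rep = (-7.0986,8.6497)
Δp = p'−p = (-0.7099,0.8650); α = Δx/Fx = (-4103/5780) / (-4103/578) = 1/10
check: Δy/Fy = (9999/11560) / (9999/1156) = 1/10 ✓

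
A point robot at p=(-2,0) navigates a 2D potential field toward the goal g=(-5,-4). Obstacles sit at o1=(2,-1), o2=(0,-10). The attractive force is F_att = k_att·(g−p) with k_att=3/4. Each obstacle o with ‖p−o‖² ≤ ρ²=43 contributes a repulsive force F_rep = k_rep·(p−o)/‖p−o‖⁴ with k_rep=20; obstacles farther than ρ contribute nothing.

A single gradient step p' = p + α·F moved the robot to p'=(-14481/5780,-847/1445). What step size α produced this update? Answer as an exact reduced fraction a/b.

F_att = 3/4·(g−p) = 3/4·(-3,-4) = (-2.2500,-3.0000)
o1: d²=17 ≤ ρ²=43; F_rep = 20·(-4,1)/17² = (-0.2768,0.0692)
o2: d²=104 > ρ²=43 → inactive
F = F_att + ΣF_rep = (-2.5268,-2.9308)
Δp = p'−p = (-0.5054,-0.5862); α = Δx/Fx = (-2921/5780) / (-2921/1156) = 1/5
check: Δy/Fy = (-847/1445) / (-847/289) = 1/5 ✓

α = 1/5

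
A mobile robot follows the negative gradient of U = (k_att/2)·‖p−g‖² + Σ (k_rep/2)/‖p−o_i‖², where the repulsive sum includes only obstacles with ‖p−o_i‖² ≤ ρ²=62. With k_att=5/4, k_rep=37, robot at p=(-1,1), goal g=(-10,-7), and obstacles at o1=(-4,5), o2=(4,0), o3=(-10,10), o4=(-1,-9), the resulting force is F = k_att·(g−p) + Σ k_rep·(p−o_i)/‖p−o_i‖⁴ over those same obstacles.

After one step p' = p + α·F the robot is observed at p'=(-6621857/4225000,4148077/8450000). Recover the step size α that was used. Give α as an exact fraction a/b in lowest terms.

α = 1/20

F_att = 5/4·(g−p) = 5/4·(-9,-8) = (-11.2500,-10.0000)
o1: d²=25 ≤ ρ²=62; F_rep = 37·(3,-4)/25² = (0.1776,-0.2368)
o2: d²=26 ≤ ρ²=62; F_rep = 37·(-5,1)/26² = (-0.2737,0.0547)
o3: d²=162 > ρ²=62 → inactive
o4: d²=100 > ρ²=62 → inactive
F = F_att + ΣF_rep = (-11.3461,-10.1821)
Δp = p'−p = (-0.5673,-0.5091); α = Δx/Fx = (-2396857/4225000) / (-2396857/211250) = 1/20
check: Δy/Fy = (-4301923/8450000) / (-4301923/422500) = 1/20 ✓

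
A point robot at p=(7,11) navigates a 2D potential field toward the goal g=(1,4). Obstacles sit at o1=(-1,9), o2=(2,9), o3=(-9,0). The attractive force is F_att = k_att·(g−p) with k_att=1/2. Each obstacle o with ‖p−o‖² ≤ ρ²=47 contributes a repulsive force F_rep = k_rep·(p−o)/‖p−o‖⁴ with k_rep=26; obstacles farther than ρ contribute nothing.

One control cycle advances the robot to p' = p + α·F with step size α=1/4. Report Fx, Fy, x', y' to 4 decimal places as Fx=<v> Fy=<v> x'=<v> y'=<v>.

F_att = 1/2·(g−p) = 1/2·(-6,-7) = (-3.0000,-3.5000)
o1: d²=68 > ρ²=47 → inactive
o2: d²=29 ≤ ρ²=47; F_rep = 26·(5,2)/29² = (0.1546,0.0618)
o3: d²=377 > ρ²=47 → inactive
F = F_att + ΣF_rep = (-2.8454,-3.4382)
p' = p + 1/4·F = (6.2886,10.1405)

Fx=-2.8454 Fy=-3.4382 x'=6.2886 y'=10.1405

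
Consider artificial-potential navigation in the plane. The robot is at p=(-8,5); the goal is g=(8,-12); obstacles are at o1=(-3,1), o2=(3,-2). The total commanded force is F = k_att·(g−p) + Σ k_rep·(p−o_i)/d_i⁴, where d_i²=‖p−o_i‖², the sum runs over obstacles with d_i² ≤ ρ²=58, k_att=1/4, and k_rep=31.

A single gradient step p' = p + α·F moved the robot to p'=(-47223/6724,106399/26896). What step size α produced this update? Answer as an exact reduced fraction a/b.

F_att = 1/4·(g−p) = 1/4·(16,-17) = (4.0000,-4.2500)
o1: d²=41 ≤ ρ²=58; F_rep = 31·(-5,4)/41² = (-0.0922,0.0738)
o2: d²=170 > ρ²=58 → inactive
F = F_att + ΣF_rep = (3.9078,-4.1762)
Δp = p'−p = (0.9769,-1.0441); α = Δx/Fx = (6569/6724) / (6569/1681) = 1/4
check: Δy/Fy = (-28081/26896) / (-28081/6724) = 1/4 ✓

α = 1/4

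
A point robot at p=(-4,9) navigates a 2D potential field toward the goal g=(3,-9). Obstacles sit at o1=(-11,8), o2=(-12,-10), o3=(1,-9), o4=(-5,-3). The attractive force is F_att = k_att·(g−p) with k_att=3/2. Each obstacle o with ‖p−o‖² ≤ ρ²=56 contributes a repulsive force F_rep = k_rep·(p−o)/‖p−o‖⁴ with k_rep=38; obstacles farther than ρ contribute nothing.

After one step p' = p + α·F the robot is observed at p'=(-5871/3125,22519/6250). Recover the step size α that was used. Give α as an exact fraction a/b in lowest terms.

F_att = 3/2·(g−p) = 3/2·(7,-18) = (10.5000,-27.0000)
o1: d²=50 ≤ ρ²=56; F_rep = 38·(7,1)/50² = (0.1064,0.0152)
o2: d²=425 > ρ²=56 → inactive
o3: d²=349 > ρ²=56 → inactive
o4: d²=145 > ρ²=56 → inactive
F = F_att + ΣF_rep = (10.6064,-26.9848)
Δp = p'−p = (2.1213,-5.3970); α = Δx/Fx = (6629/3125) / (6629/625) = 1/5
check: Δy/Fy = (-33731/6250) / (-33731/1250) = 1/5 ✓

α = 1/5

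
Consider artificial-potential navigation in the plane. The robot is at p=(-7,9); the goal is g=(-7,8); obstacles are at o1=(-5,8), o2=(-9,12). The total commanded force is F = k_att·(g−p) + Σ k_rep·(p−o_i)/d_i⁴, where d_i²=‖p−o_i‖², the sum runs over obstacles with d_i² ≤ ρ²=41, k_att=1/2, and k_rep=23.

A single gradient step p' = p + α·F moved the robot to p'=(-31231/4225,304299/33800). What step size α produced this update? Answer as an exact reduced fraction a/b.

α = 1/4

F_att = 1/2·(g−p) = 1/2·(0,-1) = (0.0000,-0.5000)
o1: d²=5 ≤ ρ²=41; F_rep = 23·(-2,1)/5² = (-1.8400,0.9200)
o2: d²=13 ≤ ρ²=41; F_rep = 23·(2,-3)/13² = (0.2722,-0.4083)
F = F_att + ΣF_rep = (-1.5678,0.0117)
Δp = p'−p = (-0.3920,0.0029); α = Δx/Fx = (-1656/4225) / (-6624/4225) = 1/4
check: Δy/Fy = (99/33800) / (99/8450) = 1/4 ✓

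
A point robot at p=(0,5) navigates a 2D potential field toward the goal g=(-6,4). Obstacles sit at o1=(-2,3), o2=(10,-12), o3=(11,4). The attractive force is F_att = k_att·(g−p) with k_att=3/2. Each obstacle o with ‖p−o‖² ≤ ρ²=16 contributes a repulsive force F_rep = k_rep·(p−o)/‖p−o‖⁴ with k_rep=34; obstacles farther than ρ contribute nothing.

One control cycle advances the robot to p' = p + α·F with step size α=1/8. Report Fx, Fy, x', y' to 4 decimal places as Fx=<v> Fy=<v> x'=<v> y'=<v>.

F_att = 3/2·(g−p) = 3/2·(-6,-1) = (-9.0000,-1.5000)
o1: d²=8 ≤ ρ²=16; F_rep = 34·(2,2)/8² = (1.0625,1.0625)
o2: d²=389 > ρ²=16 → inactive
o3: d²=122 > ρ²=16 → inactive
F = F_att + ΣF_rep = (-7.9375,-0.4375)
p' = p + 1/8·F = (-0.9922,4.9453)

Fx=-7.9375 Fy=-0.4375 x'=-0.9922 y'=4.9453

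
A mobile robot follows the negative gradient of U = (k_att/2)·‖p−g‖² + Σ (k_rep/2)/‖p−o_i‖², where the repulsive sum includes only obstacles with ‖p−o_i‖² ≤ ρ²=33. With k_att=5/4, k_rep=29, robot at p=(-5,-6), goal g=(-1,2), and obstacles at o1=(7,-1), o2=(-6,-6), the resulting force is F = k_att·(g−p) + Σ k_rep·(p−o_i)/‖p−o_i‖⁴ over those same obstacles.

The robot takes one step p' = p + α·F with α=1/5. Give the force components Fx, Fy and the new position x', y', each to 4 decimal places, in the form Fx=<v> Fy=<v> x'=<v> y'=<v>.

Fx=34.0000 Fy=10.0000 x'=1.8000 y'=-4.0000

F_att = 5/4·(g−p) = 5/4·(4,8) = (5.0000,10.0000)
o1: d²=169 > ρ²=33 → inactive
o2: d²=1 ≤ ρ²=33; F_rep = 29·(1,0)/1² = (29.0000,0.0000)
F = F_att + ΣF_rep = (34.0000,10.0000)
p' = p + 1/5·F = (1.8000,-4.0000)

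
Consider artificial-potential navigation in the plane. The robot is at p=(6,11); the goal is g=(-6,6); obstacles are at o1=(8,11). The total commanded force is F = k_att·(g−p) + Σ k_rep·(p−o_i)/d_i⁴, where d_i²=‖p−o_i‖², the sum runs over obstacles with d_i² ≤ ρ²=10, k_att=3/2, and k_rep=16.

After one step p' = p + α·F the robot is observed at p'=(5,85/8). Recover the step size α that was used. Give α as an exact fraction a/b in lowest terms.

F_att = 3/2·(g−p) = 3/2·(-12,-5) = (-18.0000,-7.5000)
o1: d²=4 ≤ ρ²=10; F_rep = 16·(-2,0)/4² = (-2.0000,0.0000)
F = F_att + ΣF_rep = (-20.0000,-7.5000)
Δp = p'−p = (-1.0000,-0.3750); α = Δx/Fx = (-1) / (-20) = 1/20
check: Δy/Fy = (-3/8) / (-15/2) = 1/20 ✓

α = 1/20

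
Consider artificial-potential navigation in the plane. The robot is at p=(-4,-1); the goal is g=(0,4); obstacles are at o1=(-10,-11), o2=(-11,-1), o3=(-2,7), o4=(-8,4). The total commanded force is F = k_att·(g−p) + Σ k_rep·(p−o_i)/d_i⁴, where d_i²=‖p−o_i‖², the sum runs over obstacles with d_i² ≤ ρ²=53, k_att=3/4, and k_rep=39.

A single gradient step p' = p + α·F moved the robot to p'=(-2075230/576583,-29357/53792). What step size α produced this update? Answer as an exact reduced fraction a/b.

α = 1/8

F_att = 3/4·(g−p) = 3/4·(4,5) = (3.0000,3.7500)
o1: d²=136 > ρ²=53 → inactive
o2: d²=49 ≤ ρ²=53; F_rep = 39·(7,0)/49² = (0.1137,0.0000)
o3: d²=68 > ρ²=53 → inactive
o4: d²=41 ≤ ρ²=53; F_rep = 39·(4,-5)/41² = (0.0928,-0.1160)
F = F_att + ΣF_rep = (3.2065,3.6340)
Δp = p'−p = (0.4008,0.4542); α = Δx/Fx = (231102/576583) / (1848816/576583) = 1/8
check: Δy/Fy = (24435/53792) / (24435/6724) = 1/8 ✓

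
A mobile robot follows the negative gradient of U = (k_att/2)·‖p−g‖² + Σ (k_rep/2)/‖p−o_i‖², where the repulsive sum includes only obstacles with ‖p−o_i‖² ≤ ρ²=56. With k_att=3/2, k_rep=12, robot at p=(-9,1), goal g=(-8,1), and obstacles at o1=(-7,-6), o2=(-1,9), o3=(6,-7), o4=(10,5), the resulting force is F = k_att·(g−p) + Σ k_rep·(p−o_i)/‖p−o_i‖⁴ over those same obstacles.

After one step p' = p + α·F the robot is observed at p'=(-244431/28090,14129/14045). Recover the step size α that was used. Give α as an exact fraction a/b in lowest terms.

F_att = 3/2·(g−p) = 3/2·(1,0) = (1.5000,0.0000)
o1: d²=53 ≤ ρ²=56; F_rep = 12·(-2,7)/53² = (-0.0085,0.0299)
o2: d²=128 > ρ²=56 → inactive
o3: d²=289 > ρ²=56 → inactive
o4: d²=377 > ρ²=56 → inactive
F = F_att + ΣF_rep = (1.4915,0.0299)
Δp = p'−p = (0.2983,0.0060); α = Δx/Fx = (8379/28090) / (8379/5618) = 1/5
check: Δy/Fy = (84/14045) / (84/2809) = 1/5 ✓

α = 1/5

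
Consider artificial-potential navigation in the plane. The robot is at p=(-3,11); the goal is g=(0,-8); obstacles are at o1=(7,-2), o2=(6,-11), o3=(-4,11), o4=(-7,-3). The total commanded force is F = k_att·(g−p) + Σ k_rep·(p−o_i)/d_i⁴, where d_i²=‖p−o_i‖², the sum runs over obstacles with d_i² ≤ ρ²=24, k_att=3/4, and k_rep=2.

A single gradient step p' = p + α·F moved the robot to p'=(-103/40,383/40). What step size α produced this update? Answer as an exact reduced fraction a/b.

α = 1/10

F_att = 3/4·(g−p) = 3/4·(3,-19) = (2.2500,-14.2500)
o1: d²=269 > ρ²=24 → inactive
o2: d²=565 > ρ²=24 → inactive
o3: d²=1 ≤ ρ²=24; F_rep = 2·(1,0)/1² = (2.0000,0.0000)
o4: d²=212 > ρ²=24 → inactive
F = F_att + ΣF_rep = (4.2500,-14.2500)
Δp = p'−p = (0.4250,-1.4250); α = Δx/Fx = (17/40) / (17/4) = 1/10
check: Δy/Fy = (-57/40) / (-57/4) = 1/10 ✓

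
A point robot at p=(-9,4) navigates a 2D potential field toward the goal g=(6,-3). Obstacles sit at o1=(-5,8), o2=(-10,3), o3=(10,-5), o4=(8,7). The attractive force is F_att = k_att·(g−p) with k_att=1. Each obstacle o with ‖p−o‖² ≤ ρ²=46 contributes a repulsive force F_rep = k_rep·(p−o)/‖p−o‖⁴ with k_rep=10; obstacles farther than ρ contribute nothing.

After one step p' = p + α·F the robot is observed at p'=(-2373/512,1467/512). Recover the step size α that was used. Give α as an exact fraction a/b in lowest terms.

α = 1/4

F_att = 1·(g−p) = 1·(15,-7) = (15.0000,-7.0000)
o1: d²=32 ≤ ρ²=46; F_rep = 10·(-4,-4)/32² = (-0.0391,-0.0391)
o2: d²=2 ≤ ρ²=46; F_rep = 10·(1,1)/2² = (2.5000,2.5000)
o3: d²=442 > ρ²=46 → inactive
o4: d²=298 > ρ²=46 → inactive
F = F_att + ΣF_rep = (17.4609,-4.5391)
Δp = p'−p = (4.3652,-1.1348); α = Δx/Fx = (2235/512) / (2235/128) = 1/4
check: Δy/Fy = (-581/512) / (-581/128) = 1/4 ✓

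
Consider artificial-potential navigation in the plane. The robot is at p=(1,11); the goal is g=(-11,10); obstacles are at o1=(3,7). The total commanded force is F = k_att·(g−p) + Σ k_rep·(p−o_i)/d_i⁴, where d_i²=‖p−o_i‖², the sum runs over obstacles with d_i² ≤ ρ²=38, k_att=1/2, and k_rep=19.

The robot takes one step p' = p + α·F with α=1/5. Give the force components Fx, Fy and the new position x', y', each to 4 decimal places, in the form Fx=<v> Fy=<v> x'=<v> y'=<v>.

Fx=-6.0950 Fy=-0.3100 x'=-0.2190 y'=10.9380

F_att = 1/2·(g−p) = 1/2·(-12,-1) = (-6.0000,-0.5000)
o1: d²=20 ≤ ρ²=38; F_rep = 19·(-2,4)/20² = (-0.0950,0.1900)
F = F_att + ΣF_rep = (-6.0950,-0.3100)
p' = p + 1/5·F = (-0.2190,10.9380)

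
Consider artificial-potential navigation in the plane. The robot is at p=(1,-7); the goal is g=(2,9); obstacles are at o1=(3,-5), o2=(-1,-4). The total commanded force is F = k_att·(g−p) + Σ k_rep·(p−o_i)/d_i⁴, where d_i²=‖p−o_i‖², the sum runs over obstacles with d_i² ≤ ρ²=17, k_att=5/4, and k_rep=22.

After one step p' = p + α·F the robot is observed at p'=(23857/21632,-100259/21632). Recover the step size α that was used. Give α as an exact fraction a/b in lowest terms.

α = 1/8

F_att = 5/4·(g−p) = 5/4·(1,16) = (1.2500,20.0000)
o1: d²=8 ≤ ρ²=17; F_rep = 22·(-2,-2)/8² = (-0.6875,-0.6875)
o2: d²=13 ≤ ρ²=17; F_rep = 22·(2,-3)/13² = (0.2604,-0.3905)
F = F_att + ΣF_rep = (0.8229,18.9220)
Δp = p'−p = (0.1029,2.3652); α = Δx/Fx = (2225/21632) / (2225/2704) = 1/8
check: Δy/Fy = (51165/21632) / (51165/2704) = 1/8 ✓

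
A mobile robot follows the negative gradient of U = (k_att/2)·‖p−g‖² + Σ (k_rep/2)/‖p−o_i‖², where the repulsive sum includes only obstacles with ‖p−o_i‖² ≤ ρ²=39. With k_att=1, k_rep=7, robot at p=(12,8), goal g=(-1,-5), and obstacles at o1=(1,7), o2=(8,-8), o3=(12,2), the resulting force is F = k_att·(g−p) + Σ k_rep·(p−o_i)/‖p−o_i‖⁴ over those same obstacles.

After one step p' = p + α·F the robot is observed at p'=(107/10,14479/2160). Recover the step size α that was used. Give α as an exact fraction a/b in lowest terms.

α = 1/10

F_att = 1·(g−p) = 1·(-13,-13) = (-13.0000,-13.0000)
o1: d²=122 > ρ²=39 → inactive
o2: d²=272 > ρ²=39 → inactive
o3: d²=36 ≤ ρ²=39; F_rep = 7·(0,6)/36² = (0.0000,0.0324)
F = F_att + ΣF_rep = (-13.0000,-12.9676)
Δp = p'−p = (-1.3000,-1.2968); α = Δx/Fx = (-13/10) / (-13) = 1/10
check: Δy/Fy = (-2801/2160) / (-2801/216) = 1/10 ✓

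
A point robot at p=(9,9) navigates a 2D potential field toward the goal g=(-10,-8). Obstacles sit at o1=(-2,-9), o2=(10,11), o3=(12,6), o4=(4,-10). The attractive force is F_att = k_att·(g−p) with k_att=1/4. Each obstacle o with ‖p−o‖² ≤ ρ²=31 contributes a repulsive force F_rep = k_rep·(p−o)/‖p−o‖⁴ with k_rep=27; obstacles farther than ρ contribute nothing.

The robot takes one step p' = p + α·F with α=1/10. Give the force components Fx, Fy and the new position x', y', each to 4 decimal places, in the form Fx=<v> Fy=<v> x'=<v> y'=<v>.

F_att = 1/4·(g−p) = 1/4·(-19,-17) = (-4.7500,-4.2500)
o1: d²=445 > ρ²=31 → inactive
o2: d²=5 ≤ ρ²=31; F_rep = 27·(-1,-2)/5² = (-1.0800,-2.1600)
o3: d²=18 ≤ ρ²=31; F_rep = 27·(-3,3)/18² = (-0.2500,0.2500)
o4: d²=386 > ρ²=31 → inactive
F = F_att + ΣF_rep = (-6.0800,-6.1600)
p' = p + 1/10·F = (8.3920,8.3840)

Fx=-6.0800 Fy=-6.1600 x'=8.3920 y'=8.3840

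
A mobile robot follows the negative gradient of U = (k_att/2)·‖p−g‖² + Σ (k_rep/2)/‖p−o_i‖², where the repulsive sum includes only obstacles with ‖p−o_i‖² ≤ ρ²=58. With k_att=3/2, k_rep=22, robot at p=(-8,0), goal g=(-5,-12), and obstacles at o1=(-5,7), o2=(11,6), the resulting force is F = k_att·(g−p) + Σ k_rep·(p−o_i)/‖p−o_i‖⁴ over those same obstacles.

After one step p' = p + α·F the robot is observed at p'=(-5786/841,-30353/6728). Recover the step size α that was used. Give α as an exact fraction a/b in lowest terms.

α = 1/4

F_att = 3/2·(g−p) = 3/2·(3,-12) = (4.5000,-18.0000)
o1: d²=58 ≤ ρ²=58; F_rep = 22·(-3,-7)/58² = (-0.0196,-0.0458)
o2: d²=397 > ρ²=58 → inactive
F = F_att + ΣF_rep = (4.4804,-18.0458)
Δp = p'−p = (1.1201,-4.5114); α = Δx/Fx = (942/841) / (3768/841) = 1/4
check: Δy/Fy = (-30353/6728) / (-30353/1682) = 1/4 ✓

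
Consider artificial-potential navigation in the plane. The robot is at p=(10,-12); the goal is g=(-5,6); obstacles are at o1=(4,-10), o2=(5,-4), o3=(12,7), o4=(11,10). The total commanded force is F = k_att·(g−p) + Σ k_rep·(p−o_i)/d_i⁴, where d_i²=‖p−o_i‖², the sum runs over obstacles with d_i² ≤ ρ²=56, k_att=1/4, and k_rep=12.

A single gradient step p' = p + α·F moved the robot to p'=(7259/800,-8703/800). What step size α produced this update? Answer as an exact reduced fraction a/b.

α = 1/4

F_att = 1/4·(g−p) = 1/4·(-15,18) = (-3.7500,4.5000)
o1: d²=40 ≤ ρ²=56; F_rep = 12·(6,-2)/40² = (0.0450,-0.0150)
o2: d²=89 > ρ²=56 → inactive
o3: d²=365 > ρ²=56 → inactive
o4: d²=485 > ρ²=56 → inactive
F = F_att + ΣF_rep = (-3.7050,4.4850)
Δp = p'−p = (-0.9263,1.1213); α = Δx/Fx = (-741/800) / (-741/200) = 1/4
check: Δy/Fy = (897/800) / (897/200) = 1/4 ✓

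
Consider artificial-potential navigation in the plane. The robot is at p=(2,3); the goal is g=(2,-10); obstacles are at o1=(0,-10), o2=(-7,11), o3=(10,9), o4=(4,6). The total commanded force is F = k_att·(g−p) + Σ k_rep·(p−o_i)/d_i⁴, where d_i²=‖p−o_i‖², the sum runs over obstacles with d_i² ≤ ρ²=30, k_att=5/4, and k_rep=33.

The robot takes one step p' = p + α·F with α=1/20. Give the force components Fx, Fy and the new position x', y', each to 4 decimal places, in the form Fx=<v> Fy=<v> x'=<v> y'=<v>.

Fx=-0.3905 Fy=-16.8358 x'=1.9805 y'=2.1582

F_att = 5/4·(g−p) = 5/4·(0,-13) = (0.0000,-16.2500)
o1: d²=173 > ρ²=30 → inactive
o2: d²=145 > ρ²=30 → inactive
o3: d²=100 > ρ²=30 → inactive
o4: d²=13 ≤ ρ²=30; F_rep = 33·(-2,-3)/13² = (-0.3905,-0.5858)
F = F_att + ΣF_rep = (-0.3905,-16.8358)
p' = p + 1/20·F = (1.9805,2.1582)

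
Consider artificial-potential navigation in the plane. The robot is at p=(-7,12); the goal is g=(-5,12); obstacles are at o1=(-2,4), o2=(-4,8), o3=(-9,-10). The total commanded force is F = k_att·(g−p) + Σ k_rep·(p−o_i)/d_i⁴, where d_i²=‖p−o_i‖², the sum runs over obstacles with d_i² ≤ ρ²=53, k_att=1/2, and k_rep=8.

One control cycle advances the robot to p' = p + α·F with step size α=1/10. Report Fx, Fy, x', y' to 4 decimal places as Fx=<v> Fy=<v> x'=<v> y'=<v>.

F_att = 1/2·(g−p) = 1/2·(2,0) = (1.0000,0.0000)
o1: d²=89 > ρ²=53 → inactive
o2: d²=25 ≤ ρ²=53; F_rep = 8·(-3,4)/25² = (-0.0384,0.0512)
o3: d²=488 > ρ²=53 → inactive
F = F_att + ΣF_rep = (0.9616,0.0512)
p' = p + 1/10·F = (-6.9038,12.0051)

Fx=0.9616 Fy=0.0512 x'=-6.9038 y'=12.0051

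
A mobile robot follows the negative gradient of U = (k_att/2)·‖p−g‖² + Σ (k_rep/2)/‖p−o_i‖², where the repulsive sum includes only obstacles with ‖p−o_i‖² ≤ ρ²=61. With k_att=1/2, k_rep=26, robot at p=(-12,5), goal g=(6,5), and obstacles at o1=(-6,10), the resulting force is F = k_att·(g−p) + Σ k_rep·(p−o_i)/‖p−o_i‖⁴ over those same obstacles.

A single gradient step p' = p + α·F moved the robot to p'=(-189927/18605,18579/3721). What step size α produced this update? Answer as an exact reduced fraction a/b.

α = 1/5

F_att = 1/2·(g−p) = 1/2·(18,0) = (9.0000,0.0000)
o1: d²=61 ≤ ρ²=61; F_rep = 26·(-6,-5)/61² = (-0.0419,-0.0349)
F = F_att + ΣF_rep = (8.9581,-0.0349)
Δp = p'−p = (1.7916,-0.0070); α = Δx/Fx = (33333/18605) / (33333/3721) = 1/5
check: Δy/Fy = (-26/3721) / (-130/3721) = 1/5 ✓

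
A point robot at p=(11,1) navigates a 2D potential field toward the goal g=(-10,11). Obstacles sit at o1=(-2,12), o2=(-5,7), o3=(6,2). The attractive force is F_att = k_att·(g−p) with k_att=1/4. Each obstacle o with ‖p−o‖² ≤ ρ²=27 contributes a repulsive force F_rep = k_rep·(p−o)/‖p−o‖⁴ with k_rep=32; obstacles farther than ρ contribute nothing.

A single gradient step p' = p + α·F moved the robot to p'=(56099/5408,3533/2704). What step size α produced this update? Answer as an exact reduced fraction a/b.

F_att = 1/4·(g−p) = 1/4·(-21,10) = (-5.2500,2.5000)
o1: d²=290 > ρ²=27 → inactive
o2: d²=292 > ρ²=27 → inactive
o3: d²=26 ≤ ρ²=27; F_rep = 32·(5,-1)/26² = (0.2367,-0.0473)
F = F_att + ΣF_rep = (-5.0133,2.4527)
Δp = p'−p = (-0.6267,0.3066); α = Δx/Fx = (-3389/5408) / (-3389/676) = 1/8
check: Δy/Fy = (829/2704) / (829/338) = 1/8 ✓

α = 1/8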